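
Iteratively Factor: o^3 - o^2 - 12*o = (o + 3)*(o^2 - 4*o) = (o - 4)*(o + 3)*(o)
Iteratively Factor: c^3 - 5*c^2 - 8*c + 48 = (c - 4)*(c^2 - c - 12) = (c - 4)*(c + 3)*(c - 4)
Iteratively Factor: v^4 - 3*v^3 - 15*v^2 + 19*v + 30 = (v + 3)*(v^3 - 6*v^2 + 3*v + 10) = (v - 5)*(v + 3)*(v^2 - v - 2) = (v - 5)*(v - 2)*(v + 3)*(v + 1)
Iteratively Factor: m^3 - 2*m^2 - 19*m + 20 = (m + 4)*(m^2 - 6*m + 5) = (m - 5)*(m + 4)*(m - 1)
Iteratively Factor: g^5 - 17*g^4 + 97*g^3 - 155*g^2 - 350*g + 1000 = (g - 5)*(g^4 - 12*g^3 + 37*g^2 + 30*g - 200) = (g - 5)^2*(g^3 - 7*g^2 + 2*g + 40) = (g - 5)^2*(g - 4)*(g^2 - 3*g - 10) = (g - 5)^3*(g - 4)*(g + 2)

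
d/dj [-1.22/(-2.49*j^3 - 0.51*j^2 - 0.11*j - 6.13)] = (-9.1134*j^2 - 1.2444*j - 0.1342)/(2.49*j^3 + 0.51*j^2 + 0.11*j + 6.13)^2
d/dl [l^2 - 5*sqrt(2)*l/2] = 2*l - 5*sqrt(2)/2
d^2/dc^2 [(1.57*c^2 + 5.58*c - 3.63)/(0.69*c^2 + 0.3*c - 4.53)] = (8.88178419700125e-16*c^4 + 4.663296*c^3 + 19.074636*c^2 + 100.139976*c + 56.256084)/(0.328509*c^6 + 0.42849*c^5 - 6.283899*c^4 - 5.59926*c^3 + 41.255163*c^2 + 18.46881*c - 92.959677)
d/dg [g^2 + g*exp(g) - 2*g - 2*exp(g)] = g*exp(g) + 2*g - exp(g) - 2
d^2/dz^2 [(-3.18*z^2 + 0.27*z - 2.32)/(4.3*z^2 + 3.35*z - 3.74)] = (101.6004*z^3 - 564.22536*z^2 - 174.46476*z - 208.888356)/(79.507*z^6 + 185.8245*z^5 - 62.68755*z^4 - 285.652825*z^3 + 54.52359*z^2 + 140.57538*z - 52.313624)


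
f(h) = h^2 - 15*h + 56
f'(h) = 2*h - 15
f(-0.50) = 63.75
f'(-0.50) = -16.00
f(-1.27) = 76.66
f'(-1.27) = -17.54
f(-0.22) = 59.35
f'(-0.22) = -15.44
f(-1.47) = 80.21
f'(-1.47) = -17.94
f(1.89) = 31.22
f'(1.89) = -11.22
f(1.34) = 37.70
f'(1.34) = -12.32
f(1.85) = 31.67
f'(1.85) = -11.30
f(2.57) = 24.05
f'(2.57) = -9.86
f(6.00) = 2.00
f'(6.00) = -3.00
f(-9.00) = 272.00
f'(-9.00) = -33.00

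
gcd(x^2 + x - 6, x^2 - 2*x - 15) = x + 3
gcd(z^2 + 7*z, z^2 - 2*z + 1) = 1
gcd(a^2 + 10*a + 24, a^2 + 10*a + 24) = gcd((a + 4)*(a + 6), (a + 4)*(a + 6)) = a^2 + 10*a + 24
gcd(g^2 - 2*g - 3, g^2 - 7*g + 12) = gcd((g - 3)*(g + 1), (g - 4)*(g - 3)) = g - 3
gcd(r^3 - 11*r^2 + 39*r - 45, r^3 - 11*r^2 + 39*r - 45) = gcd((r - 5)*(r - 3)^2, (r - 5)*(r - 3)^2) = r^3 - 11*r^2 + 39*r - 45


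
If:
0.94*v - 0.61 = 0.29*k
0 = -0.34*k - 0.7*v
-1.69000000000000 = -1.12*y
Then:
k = -0.82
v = 0.40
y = 1.51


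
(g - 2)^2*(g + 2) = g^3 - 2*g^2 - 4*g + 8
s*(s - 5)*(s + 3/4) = s^3 - 17*s^2/4 - 15*s/4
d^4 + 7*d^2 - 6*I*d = d*(d - 2*I)*(d - I)*(d + 3*I)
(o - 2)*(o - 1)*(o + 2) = o^3 - o^2 - 4*o + 4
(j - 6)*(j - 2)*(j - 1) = j^3 - 9*j^2 + 20*j - 12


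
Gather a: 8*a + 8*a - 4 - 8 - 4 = 16*a - 16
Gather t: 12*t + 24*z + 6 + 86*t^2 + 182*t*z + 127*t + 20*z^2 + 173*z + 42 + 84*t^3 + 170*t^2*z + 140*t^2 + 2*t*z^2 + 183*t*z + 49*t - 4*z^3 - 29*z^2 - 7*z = 84*t^3 + t^2*(170*z + 226) + t*(2*z^2 + 365*z + 188) - 4*z^3 - 9*z^2 + 190*z + 48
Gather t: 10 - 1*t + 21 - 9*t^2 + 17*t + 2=-9*t^2 + 16*t + 33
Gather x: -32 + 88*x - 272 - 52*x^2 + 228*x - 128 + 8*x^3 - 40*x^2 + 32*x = 8*x^3 - 92*x^2 + 348*x - 432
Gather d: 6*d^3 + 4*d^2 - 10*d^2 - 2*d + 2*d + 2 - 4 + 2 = 6*d^3 - 6*d^2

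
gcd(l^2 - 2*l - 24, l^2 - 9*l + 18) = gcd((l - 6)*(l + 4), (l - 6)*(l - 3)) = l - 6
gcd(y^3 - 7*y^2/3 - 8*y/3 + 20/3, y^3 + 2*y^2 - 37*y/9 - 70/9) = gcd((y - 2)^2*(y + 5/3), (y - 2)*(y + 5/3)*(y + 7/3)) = y^2 - y/3 - 10/3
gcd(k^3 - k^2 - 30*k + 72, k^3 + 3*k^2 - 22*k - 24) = k^2 + 2*k - 24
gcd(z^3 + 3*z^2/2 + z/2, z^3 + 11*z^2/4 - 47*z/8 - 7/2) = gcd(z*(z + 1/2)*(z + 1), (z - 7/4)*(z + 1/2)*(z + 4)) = z + 1/2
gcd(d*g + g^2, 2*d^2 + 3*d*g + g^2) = d + g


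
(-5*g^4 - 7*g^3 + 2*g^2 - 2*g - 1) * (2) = -10*g^4 - 14*g^3 + 4*g^2 - 4*g - 2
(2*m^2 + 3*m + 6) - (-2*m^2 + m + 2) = 4*m^2 + 2*m + 4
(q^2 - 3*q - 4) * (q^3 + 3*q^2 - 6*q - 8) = q^5 - 19*q^3 - 2*q^2 + 48*q + 32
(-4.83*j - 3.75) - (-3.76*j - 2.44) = -1.07*j - 1.31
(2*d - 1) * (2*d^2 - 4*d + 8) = 4*d^3 - 10*d^2 + 20*d - 8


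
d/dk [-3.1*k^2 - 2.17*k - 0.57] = -6.2*k - 2.17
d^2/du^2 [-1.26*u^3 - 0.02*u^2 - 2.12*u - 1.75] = -7.56*u - 0.04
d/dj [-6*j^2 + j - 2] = 1 - 12*j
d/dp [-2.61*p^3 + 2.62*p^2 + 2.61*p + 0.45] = -7.83*p^2 + 5.24*p + 2.61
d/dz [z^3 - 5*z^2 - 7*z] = 3*z^2 - 10*z - 7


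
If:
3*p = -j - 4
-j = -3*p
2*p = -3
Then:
No Solution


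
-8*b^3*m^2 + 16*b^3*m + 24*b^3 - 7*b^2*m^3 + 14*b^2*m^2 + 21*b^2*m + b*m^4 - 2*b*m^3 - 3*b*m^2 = (-8*b + m)*(b + m)*(m - 3)*(b*m + b)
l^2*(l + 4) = l^3 + 4*l^2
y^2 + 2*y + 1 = (y + 1)^2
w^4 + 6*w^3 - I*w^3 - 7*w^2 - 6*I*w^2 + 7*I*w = w*(w + 7)*(-I*w + I)*(I*w + 1)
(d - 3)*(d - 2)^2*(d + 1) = d^4 - 6*d^3 + 9*d^2 + 4*d - 12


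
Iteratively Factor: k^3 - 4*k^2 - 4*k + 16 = (k - 2)*(k^2 - 2*k - 8) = (k - 2)*(k + 2)*(k - 4)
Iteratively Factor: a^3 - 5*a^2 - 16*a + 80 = (a - 5)*(a^2 - 16) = (a - 5)*(a - 4)*(a + 4)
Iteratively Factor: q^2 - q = (q)*(q - 1)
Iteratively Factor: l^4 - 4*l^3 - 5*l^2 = (l)*(l^3 - 4*l^2 - 5*l) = l^2*(l^2 - 4*l - 5) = l^2*(l - 5)*(l + 1)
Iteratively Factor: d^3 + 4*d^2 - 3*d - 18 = (d + 3)*(d^2 + d - 6) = (d + 3)^2*(d - 2)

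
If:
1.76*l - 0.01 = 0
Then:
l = 0.01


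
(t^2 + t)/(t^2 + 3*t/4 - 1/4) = 4*t/(4*t - 1)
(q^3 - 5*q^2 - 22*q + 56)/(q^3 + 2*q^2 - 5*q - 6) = (q^2 - 3*q - 28)/(q^2 + 4*q + 3)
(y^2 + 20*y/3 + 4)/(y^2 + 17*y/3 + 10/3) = (y + 6)/(y + 5)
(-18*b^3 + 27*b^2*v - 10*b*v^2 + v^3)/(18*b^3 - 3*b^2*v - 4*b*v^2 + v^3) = (6*b^2 - 7*b*v + v^2)/(-6*b^2 - b*v + v^2)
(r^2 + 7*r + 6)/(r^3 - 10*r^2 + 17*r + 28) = (r + 6)/(r^2 - 11*r + 28)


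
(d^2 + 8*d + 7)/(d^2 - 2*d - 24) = (d^2 + 8*d + 7)/(d^2 - 2*d - 24)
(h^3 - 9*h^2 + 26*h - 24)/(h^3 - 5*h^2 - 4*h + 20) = (h^2 - 7*h + 12)/(h^2 - 3*h - 10)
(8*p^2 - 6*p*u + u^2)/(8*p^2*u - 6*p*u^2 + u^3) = 1/u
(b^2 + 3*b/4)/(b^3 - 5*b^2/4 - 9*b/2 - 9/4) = b/(b^2 - 2*b - 3)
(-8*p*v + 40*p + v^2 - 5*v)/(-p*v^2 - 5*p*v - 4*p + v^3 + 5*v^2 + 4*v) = (8*p*v - 40*p - v^2 + 5*v)/(p*v^2 + 5*p*v + 4*p - v^3 - 5*v^2 - 4*v)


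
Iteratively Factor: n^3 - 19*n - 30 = (n + 2)*(n^2 - 2*n - 15) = (n - 5)*(n + 2)*(n + 3)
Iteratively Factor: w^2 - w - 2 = (w - 2)*(w + 1)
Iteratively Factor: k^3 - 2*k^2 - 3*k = (k + 1)*(k^2 - 3*k) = (k - 3)*(k + 1)*(k)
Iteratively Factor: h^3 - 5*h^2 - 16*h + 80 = (h - 5)*(h^2 - 16) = (h - 5)*(h - 4)*(h + 4)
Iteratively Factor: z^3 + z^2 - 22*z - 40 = (z - 5)*(z^2 + 6*z + 8) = (z - 5)*(z + 2)*(z + 4)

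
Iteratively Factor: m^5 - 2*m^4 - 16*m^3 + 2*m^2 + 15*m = (m)*(m^4 - 2*m^3 - 16*m^2 + 2*m + 15) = m*(m + 1)*(m^3 - 3*m^2 - 13*m + 15) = m*(m - 1)*(m + 1)*(m^2 - 2*m - 15) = m*(m - 5)*(m - 1)*(m + 1)*(m + 3)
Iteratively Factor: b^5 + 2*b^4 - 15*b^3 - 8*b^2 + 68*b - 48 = (b + 4)*(b^4 - 2*b^3 - 7*b^2 + 20*b - 12) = (b - 2)*(b + 4)*(b^3 - 7*b + 6) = (b - 2)*(b - 1)*(b + 4)*(b^2 + b - 6) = (b - 2)*(b - 1)*(b + 3)*(b + 4)*(b - 2)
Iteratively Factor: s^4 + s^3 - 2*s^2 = (s)*(s^3 + s^2 - 2*s) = s^2*(s^2 + s - 2) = s^2*(s - 1)*(s + 2)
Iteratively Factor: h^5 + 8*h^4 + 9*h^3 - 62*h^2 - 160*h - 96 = (h + 2)*(h^4 + 6*h^3 - 3*h^2 - 56*h - 48) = (h - 3)*(h + 2)*(h^3 + 9*h^2 + 24*h + 16) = (h - 3)*(h + 2)*(h + 4)*(h^2 + 5*h + 4) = (h - 3)*(h + 2)*(h + 4)^2*(h + 1)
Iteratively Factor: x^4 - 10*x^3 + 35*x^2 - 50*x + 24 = (x - 3)*(x^3 - 7*x^2 + 14*x - 8) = (x - 3)*(x - 2)*(x^2 - 5*x + 4) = (x - 3)*(x - 2)*(x - 1)*(x - 4)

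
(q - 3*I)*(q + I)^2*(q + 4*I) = q^4 + 3*I*q^3 + 9*q^2 + 23*I*q - 12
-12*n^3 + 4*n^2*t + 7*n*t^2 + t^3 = (-n + t)*(2*n + t)*(6*n + t)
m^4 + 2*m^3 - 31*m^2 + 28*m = m*(m - 4)*(m - 1)*(m + 7)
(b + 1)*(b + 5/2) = b^2 + 7*b/2 + 5/2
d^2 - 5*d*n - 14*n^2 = (d - 7*n)*(d + 2*n)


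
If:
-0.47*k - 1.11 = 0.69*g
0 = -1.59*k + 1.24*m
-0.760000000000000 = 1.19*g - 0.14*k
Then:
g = -0.78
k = -1.21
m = -1.56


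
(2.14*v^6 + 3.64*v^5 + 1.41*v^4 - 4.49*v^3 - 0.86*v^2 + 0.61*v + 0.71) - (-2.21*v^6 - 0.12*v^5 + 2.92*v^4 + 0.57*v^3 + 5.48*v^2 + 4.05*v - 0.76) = 4.35*v^6 + 3.76*v^5 - 1.51*v^4 - 5.06*v^3 - 6.34*v^2 - 3.44*v + 1.47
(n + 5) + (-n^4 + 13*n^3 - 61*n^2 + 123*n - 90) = -n^4 + 13*n^3 - 61*n^2 + 124*n - 85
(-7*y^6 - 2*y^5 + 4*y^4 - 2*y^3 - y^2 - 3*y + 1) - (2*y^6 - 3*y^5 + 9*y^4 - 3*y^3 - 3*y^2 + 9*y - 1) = -9*y^6 + y^5 - 5*y^4 + y^3 + 2*y^2 - 12*y + 2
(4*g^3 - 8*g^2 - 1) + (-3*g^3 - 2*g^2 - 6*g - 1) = g^3 - 10*g^2 - 6*g - 2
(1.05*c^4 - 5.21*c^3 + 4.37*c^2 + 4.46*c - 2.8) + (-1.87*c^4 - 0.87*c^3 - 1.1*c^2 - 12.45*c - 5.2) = -0.82*c^4 - 6.08*c^3 + 3.27*c^2 - 7.99*c - 8.0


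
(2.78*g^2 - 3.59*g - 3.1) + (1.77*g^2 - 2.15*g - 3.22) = 4.55*g^2 - 5.74*g - 6.32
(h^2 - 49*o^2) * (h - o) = h^3 - h^2*o - 49*h*o^2 + 49*o^3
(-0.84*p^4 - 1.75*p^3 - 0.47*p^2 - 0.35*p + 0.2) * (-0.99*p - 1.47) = 0.8316*p^5 + 2.9673*p^4 + 3.0378*p^3 + 1.0374*p^2 + 0.3165*p - 0.294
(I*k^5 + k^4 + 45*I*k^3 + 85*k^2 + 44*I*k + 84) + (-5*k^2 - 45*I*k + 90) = I*k^5 + k^4 + 45*I*k^3 + 80*k^2 - I*k + 174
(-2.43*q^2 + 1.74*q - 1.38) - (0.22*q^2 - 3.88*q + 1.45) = -2.65*q^2 + 5.62*q - 2.83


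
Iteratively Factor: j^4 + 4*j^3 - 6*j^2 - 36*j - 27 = (j + 1)*(j^3 + 3*j^2 - 9*j - 27) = (j + 1)*(j + 3)*(j^2 - 9) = (j - 3)*(j + 1)*(j + 3)*(j + 3)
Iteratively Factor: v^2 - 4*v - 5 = (v + 1)*(v - 5)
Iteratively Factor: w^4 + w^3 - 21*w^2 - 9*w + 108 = (w + 3)*(w^3 - 2*w^2 - 15*w + 36) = (w - 3)*(w + 3)*(w^2 + w - 12) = (w - 3)*(w + 3)*(w + 4)*(w - 3)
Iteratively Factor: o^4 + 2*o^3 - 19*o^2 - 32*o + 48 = (o + 4)*(o^3 - 2*o^2 - 11*o + 12) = (o - 4)*(o + 4)*(o^2 + 2*o - 3) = (o - 4)*(o - 1)*(o + 4)*(o + 3)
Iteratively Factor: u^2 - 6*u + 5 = (u - 1)*(u - 5)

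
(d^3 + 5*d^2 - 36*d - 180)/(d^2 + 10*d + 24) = (d^2 - d - 30)/(d + 4)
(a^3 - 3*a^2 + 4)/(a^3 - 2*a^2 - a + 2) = (a - 2)/(a - 1)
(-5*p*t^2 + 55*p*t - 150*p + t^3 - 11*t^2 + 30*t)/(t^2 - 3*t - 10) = (-5*p*t + 30*p + t^2 - 6*t)/(t + 2)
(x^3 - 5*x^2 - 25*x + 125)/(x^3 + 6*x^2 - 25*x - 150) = (x - 5)/(x + 6)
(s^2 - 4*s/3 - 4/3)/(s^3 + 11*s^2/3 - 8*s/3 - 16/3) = (3*s^2 - 4*s - 4)/(3*s^3 + 11*s^2 - 8*s - 16)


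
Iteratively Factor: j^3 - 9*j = (j)*(j^2 - 9) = j*(j + 3)*(j - 3)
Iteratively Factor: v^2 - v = (v)*(v - 1)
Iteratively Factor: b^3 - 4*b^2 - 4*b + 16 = (b - 2)*(b^2 - 2*b - 8) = (b - 2)*(b + 2)*(b - 4)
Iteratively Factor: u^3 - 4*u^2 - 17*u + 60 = (u - 3)*(u^2 - u - 20) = (u - 3)*(u + 4)*(u - 5)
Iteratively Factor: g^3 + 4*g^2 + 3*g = (g + 3)*(g^2 + g) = g*(g + 3)*(g + 1)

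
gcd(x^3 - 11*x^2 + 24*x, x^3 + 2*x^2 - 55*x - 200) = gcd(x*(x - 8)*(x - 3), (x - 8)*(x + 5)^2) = x - 8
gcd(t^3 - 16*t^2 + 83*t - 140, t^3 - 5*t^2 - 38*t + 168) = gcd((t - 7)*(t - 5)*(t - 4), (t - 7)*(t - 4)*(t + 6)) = t^2 - 11*t + 28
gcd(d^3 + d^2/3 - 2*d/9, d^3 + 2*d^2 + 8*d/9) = d^2 + 2*d/3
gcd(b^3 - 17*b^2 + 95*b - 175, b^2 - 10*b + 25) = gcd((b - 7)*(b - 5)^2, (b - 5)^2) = b^2 - 10*b + 25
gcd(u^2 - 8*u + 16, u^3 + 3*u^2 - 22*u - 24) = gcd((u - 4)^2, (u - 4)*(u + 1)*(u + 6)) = u - 4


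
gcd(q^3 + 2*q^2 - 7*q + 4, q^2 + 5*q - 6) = q - 1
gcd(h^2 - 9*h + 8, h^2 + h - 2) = h - 1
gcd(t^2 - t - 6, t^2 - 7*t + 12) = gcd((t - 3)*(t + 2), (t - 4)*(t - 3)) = t - 3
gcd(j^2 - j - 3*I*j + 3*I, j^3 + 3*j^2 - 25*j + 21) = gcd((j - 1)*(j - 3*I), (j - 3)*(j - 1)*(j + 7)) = j - 1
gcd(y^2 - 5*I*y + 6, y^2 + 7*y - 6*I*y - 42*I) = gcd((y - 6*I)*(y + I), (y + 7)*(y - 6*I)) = y - 6*I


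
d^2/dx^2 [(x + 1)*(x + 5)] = 2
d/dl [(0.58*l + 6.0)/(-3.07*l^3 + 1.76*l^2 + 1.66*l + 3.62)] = (3.5612*l^3 + 54.2392*l^2 - 21.12*l - 7.8604)/(9.4249*l^6 - 10.8064*l^5 - 7.0948*l^4 - 16.3836*l^3 + 15.498*l^2 + 12.0184*l + 13.1044)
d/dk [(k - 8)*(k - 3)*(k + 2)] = 3*k^2 - 18*k + 2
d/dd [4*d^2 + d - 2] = 8*d + 1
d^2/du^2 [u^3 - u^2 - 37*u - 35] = 6*u - 2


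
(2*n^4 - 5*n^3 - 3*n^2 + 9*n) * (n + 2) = 2*n^5 - n^4 - 13*n^3 + 3*n^2 + 18*n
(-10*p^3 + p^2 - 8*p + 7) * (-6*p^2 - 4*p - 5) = 60*p^5 + 34*p^4 + 94*p^3 - 15*p^2 + 12*p - 35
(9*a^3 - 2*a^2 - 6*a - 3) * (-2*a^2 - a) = -18*a^5 - 5*a^4 + 14*a^3 + 12*a^2 + 3*a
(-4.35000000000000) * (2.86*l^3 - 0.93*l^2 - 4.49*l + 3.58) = -12.441*l^3 + 4.0455*l^2 + 19.5315*l - 15.573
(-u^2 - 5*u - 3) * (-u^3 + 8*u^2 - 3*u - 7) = u^5 - 3*u^4 - 34*u^3 - 2*u^2 + 44*u + 21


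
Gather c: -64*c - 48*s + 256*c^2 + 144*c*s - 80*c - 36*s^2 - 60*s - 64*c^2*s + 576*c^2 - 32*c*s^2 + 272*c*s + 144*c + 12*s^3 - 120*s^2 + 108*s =c^2*(832 - 64*s) + c*(-32*s^2 + 416*s) + 12*s^3 - 156*s^2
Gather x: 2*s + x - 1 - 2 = 2*s + x - 3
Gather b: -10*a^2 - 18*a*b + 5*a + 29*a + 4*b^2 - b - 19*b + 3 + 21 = -10*a^2 + 34*a + 4*b^2 + b*(-18*a - 20) + 24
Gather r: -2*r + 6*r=4*r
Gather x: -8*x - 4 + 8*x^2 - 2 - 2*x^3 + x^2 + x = -2*x^3 + 9*x^2 - 7*x - 6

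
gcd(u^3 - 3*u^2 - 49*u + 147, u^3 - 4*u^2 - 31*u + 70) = u - 7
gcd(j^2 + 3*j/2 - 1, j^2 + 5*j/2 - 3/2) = j - 1/2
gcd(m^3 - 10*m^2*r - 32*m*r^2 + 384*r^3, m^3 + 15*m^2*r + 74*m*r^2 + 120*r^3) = m + 6*r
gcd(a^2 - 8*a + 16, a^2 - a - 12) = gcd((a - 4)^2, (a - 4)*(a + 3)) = a - 4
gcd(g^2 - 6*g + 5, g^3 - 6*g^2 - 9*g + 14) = g - 1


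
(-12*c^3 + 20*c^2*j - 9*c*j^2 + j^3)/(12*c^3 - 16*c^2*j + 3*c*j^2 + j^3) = (-6*c + j)/(6*c + j)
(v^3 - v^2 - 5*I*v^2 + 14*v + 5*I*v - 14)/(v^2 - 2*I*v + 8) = (v^2 - v*(1 + 7*I) + 7*I)/(v - 4*I)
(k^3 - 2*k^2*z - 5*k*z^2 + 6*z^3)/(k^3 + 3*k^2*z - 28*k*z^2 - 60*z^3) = (-k^2 + 4*k*z - 3*z^2)/(-k^2 - k*z + 30*z^2)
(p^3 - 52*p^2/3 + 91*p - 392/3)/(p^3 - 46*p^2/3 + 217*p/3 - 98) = (p - 8)/(p - 6)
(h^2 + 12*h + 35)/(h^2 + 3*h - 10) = (h + 7)/(h - 2)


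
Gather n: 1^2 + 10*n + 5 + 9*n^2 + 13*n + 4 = 9*n^2 + 23*n + 10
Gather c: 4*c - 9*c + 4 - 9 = -5*c - 5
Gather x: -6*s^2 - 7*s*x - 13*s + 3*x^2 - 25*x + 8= -6*s^2 - 13*s + 3*x^2 + x*(-7*s - 25) + 8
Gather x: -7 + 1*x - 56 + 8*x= 9*x - 63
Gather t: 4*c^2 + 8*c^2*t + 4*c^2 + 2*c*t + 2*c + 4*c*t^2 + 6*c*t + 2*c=8*c^2 + 4*c*t^2 + 4*c + t*(8*c^2 + 8*c)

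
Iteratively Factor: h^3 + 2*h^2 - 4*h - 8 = (h + 2)*(h^2 - 4) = (h + 2)^2*(h - 2)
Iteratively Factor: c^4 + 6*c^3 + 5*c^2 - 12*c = (c + 4)*(c^3 + 2*c^2 - 3*c) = (c - 1)*(c + 4)*(c^2 + 3*c) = c*(c - 1)*(c + 4)*(c + 3)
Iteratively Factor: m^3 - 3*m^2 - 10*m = (m)*(m^2 - 3*m - 10) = m*(m + 2)*(m - 5)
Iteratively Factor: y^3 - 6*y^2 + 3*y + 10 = (y - 2)*(y^2 - 4*y - 5) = (y - 5)*(y - 2)*(y + 1)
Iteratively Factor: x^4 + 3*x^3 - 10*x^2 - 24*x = (x + 4)*(x^3 - x^2 - 6*x) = x*(x + 4)*(x^2 - x - 6) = x*(x + 2)*(x + 4)*(x - 3)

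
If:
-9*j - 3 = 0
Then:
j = -1/3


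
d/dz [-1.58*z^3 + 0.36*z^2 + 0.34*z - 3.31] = -4.74*z^2 + 0.72*z + 0.34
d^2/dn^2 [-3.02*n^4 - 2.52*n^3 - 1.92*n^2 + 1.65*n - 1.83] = -36.24*n^2 - 15.12*n - 3.84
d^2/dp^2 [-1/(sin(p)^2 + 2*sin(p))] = 2*(2*sin(p) + 3 - 1/sin(p) - 6/sin(p)^2 - 4/sin(p)^3)/(sin(p) + 2)^3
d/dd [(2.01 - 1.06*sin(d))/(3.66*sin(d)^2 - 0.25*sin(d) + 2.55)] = (3.8796*sin(d)^2 - 14.7132*sin(d) - 2.2005)*cos(d)/(13.3956*sin(d)^4 - 1.83*sin(d)^3 + 18.7285*sin(d)^2 - 1.275*sin(d) + 6.5025)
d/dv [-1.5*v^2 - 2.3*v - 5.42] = -3.0*v - 2.3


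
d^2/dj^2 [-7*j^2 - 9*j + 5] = -14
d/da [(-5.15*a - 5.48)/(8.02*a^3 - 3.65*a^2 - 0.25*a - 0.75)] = (82.606*a^3 + 113.0513*a^2 - 40.004*a + 2.4925)/(64.3204*a^6 - 58.546*a^5 + 9.3125*a^4 - 10.205*a^3 + 5.5375*a^2 + 0.375*a + 0.5625)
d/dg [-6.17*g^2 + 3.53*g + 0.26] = 3.53 - 12.34*g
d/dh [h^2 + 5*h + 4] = 2*h + 5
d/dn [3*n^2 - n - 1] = 6*n - 1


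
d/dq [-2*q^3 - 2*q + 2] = -6*q^2 - 2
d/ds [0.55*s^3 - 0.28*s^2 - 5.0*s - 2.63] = 1.65*s^2 - 0.56*s - 5.0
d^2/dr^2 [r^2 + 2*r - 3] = 2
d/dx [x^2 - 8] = 2*x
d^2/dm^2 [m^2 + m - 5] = 2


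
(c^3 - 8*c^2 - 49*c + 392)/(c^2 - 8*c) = c - 49/c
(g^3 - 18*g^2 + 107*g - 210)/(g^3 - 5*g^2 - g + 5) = (g^2 - 13*g + 42)/(g^2 - 1)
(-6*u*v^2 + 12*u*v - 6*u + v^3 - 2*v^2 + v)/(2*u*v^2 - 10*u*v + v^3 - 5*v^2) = (-6*u*v^2 + 12*u*v - 6*u + v^3 - 2*v^2 + v)/(v*(2*u*v - 10*u + v^2 - 5*v))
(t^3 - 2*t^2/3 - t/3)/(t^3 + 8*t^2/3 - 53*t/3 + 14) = t*(3*t + 1)/(3*t^2 + 11*t - 42)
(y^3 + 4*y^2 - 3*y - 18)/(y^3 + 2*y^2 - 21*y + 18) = (y^3 + 4*y^2 - 3*y - 18)/(y^3 + 2*y^2 - 21*y + 18)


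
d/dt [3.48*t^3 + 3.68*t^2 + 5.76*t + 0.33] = 10.44*t^2 + 7.36*t + 5.76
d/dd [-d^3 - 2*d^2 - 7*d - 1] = -3*d^2 - 4*d - 7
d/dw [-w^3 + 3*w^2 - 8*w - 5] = -3*w^2 + 6*w - 8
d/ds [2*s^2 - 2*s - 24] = 4*s - 2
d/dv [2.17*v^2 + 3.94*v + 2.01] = 4.34*v + 3.94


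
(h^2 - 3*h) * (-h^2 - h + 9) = -h^4 + 2*h^3 + 12*h^2 - 27*h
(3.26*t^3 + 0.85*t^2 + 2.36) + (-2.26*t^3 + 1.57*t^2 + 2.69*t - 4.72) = 1.0*t^3 + 2.42*t^2 + 2.69*t - 2.36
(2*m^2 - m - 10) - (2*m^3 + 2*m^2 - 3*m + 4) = -2*m^3 + 2*m - 14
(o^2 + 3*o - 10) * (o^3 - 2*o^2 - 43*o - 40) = o^5 + o^4 - 59*o^3 - 149*o^2 + 310*o + 400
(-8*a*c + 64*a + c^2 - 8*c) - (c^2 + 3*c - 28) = -8*a*c + 64*a - 11*c + 28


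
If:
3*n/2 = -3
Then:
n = -2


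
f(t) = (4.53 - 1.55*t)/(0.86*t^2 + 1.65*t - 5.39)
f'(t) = (4.53 - 1.55*t)*(-1.72*t - 1.65)/(0.86*t^2 + 1.65*t - 5.39)^2 - 1.55/(0.86*t^2 + 1.65*t - 5.39) = (1.333*t^2 - 7.7916*t + 0.88)/(0.7396*t^4 + 2.838*t^3 - 6.5483*t^2 - 17.787*t + 29.0521)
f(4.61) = -0.13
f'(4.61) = -0.02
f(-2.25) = -1.69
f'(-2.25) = 1.12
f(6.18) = -0.13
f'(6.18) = 0.00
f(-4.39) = 2.88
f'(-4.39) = 3.91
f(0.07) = -0.84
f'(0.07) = 0.01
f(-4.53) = 2.41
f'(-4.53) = 2.78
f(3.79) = -0.10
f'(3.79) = -0.05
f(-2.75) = -2.57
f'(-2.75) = 2.76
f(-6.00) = 0.88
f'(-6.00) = 0.39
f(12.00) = -0.10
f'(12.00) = 0.01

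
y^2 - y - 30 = (y - 6)*(y + 5)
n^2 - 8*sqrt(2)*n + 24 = (n - 6*sqrt(2))*(n - 2*sqrt(2))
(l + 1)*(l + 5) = l^2 + 6*l + 5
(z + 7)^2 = z^2 + 14*z + 49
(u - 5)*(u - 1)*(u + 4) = u^3 - 2*u^2 - 19*u + 20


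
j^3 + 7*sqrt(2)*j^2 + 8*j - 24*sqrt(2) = (j - sqrt(2))*(j + 2*sqrt(2))*(j + 6*sqrt(2))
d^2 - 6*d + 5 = (d - 5)*(d - 1)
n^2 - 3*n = n*(n - 3)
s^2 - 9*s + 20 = (s - 5)*(s - 4)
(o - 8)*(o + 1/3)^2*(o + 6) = o^4 - 4*o^3/3 - 443*o^2/9 - 290*o/9 - 16/3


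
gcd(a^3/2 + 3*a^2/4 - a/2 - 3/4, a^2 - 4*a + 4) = 1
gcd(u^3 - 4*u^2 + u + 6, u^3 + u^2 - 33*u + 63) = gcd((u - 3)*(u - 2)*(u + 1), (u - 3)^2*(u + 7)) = u - 3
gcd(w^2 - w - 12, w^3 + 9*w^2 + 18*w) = w + 3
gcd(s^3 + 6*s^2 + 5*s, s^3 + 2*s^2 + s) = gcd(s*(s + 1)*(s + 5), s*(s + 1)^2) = s^2 + s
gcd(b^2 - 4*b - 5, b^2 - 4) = 1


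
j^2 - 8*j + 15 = (j - 5)*(j - 3)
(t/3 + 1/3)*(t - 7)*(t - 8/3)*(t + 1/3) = t^4/3 - 25*t^3/9 + 55*t^2/27 + 65*t/9 + 56/27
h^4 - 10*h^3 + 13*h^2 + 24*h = h*(h - 8)*(h - 3)*(h + 1)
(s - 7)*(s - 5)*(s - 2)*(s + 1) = s^4 - 13*s^3 + 45*s^2 - 11*s - 70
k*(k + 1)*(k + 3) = k^3 + 4*k^2 + 3*k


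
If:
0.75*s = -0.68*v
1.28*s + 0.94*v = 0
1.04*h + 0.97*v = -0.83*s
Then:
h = 0.00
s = 0.00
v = 0.00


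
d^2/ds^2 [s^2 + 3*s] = 2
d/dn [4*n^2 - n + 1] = 8*n - 1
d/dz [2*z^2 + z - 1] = 4*z + 1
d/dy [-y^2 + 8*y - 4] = 8 - 2*y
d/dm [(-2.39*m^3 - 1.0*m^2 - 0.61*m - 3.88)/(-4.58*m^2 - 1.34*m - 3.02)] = (10.9462*m^4 + 6.4052*m^3 + 20.1996*m^2 - 29.5008*m - 3.357)/(20.9764*m^4 + 12.2744*m^3 + 29.4588*m^2 + 8.0936*m + 9.1204)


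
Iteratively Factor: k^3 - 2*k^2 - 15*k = (k - 5)*(k^2 + 3*k) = k*(k - 5)*(k + 3)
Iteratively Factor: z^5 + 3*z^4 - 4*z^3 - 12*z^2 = (z + 2)*(z^4 + z^3 - 6*z^2) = z*(z + 2)*(z^3 + z^2 - 6*z) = z*(z - 2)*(z + 2)*(z^2 + 3*z) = z^2*(z - 2)*(z + 2)*(z + 3)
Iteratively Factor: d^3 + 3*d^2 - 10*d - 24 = (d + 4)*(d^2 - d - 6) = (d - 3)*(d + 4)*(d + 2)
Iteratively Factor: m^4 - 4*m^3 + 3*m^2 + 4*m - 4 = (m + 1)*(m^3 - 5*m^2 + 8*m - 4) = (m - 1)*(m + 1)*(m^2 - 4*m + 4) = (m - 2)*(m - 1)*(m + 1)*(m - 2)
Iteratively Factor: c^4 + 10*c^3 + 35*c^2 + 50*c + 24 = (c + 1)*(c^3 + 9*c^2 + 26*c + 24) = (c + 1)*(c + 2)*(c^2 + 7*c + 12) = (c + 1)*(c + 2)*(c + 3)*(c + 4)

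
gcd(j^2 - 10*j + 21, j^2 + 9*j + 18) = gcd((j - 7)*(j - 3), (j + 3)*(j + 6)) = 1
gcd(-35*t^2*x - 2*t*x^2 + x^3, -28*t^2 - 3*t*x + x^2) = -7*t + x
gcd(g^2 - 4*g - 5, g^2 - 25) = g - 5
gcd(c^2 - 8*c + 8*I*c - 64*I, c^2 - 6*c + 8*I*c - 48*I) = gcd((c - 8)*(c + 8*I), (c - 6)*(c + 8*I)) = c + 8*I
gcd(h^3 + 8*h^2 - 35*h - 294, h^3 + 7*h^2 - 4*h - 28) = h + 7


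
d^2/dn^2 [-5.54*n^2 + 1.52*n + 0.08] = -11.0800000000000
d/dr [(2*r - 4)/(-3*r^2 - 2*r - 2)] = 6*(r^2 - 4*r - 2)/(9*r^4 + 12*r^3 + 16*r^2 + 8*r + 4)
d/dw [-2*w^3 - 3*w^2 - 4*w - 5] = -6*w^2 - 6*w - 4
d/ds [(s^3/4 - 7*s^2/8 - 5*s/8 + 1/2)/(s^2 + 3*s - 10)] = (s^4 + 6*s^3 - 38*s^2 + 66*s + 19)/(4*(s^4 + 6*s^3 - 11*s^2 - 60*s + 100))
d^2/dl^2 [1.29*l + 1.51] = 0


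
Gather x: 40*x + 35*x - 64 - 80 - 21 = 75*x - 165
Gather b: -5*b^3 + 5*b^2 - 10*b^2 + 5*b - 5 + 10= -5*b^3 - 5*b^2 + 5*b + 5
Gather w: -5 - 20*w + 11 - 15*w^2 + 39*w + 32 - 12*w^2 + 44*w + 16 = -27*w^2 + 63*w + 54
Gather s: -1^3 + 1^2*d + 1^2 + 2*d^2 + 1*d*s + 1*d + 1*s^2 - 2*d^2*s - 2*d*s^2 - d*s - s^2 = -2*d^2*s + 2*d^2 - 2*d*s^2 + 2*d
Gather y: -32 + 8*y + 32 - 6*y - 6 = 2*y - 6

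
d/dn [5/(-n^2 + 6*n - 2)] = 10*(n - 3)/(n^2 - 6*n + 2)^2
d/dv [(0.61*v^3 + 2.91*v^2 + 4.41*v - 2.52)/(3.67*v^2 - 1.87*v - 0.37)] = (2.2387*v^4 - 2.2814*v^3 - 22.3035*v^2 + 16.3434*v - 6.3441)/(13.4689*v^4 - 13.7258*v^3 + 0.781100000000001*v^2 + 1.3838*v + 0.1369)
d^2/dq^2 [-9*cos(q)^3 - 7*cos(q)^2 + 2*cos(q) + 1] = 19*cos(q)/4 + 14*cos(2*q) + 81*cos(3*q)/4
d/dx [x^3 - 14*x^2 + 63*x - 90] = 3*x^2 - 28*x + 63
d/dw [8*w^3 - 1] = 24*w^2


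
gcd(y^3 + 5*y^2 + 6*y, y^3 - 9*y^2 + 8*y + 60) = y + 2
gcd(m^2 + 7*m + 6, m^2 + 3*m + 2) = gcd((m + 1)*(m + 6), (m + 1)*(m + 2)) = m + 1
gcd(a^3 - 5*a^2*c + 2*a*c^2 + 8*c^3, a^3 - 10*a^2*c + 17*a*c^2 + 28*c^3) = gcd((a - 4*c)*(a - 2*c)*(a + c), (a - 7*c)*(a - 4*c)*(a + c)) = a^2 - 3*a*c - 4*c^2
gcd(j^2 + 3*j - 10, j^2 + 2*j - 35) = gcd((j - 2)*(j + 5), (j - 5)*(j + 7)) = 1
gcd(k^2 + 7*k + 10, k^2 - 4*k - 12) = k + 2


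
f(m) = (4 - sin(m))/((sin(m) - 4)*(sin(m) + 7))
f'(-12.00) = 0.01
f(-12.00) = -0.13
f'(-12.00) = 0.01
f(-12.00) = -0.13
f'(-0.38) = 0.02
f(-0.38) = -0.15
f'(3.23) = -0.02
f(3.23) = -0.14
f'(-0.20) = 0.02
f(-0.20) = -0.15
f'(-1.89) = -0.01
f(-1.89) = -0.17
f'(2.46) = -0.01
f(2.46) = -0.13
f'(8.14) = -0.00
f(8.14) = -0.13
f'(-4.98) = 0.00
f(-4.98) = -0.13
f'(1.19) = 0.01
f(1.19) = -0.13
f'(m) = -(4 - sin(m))*cos(m)/((sin(m) - 4)*(sin(m) + 7)^2) - (4 - sin(m))*cos(m)/((sin(m) - 4)^2*(sin(m) + 7)) - cos(m)/((sin(m) - 4)*(sin(m) + 7)) = cos(m)/(sin(m) + 7)^2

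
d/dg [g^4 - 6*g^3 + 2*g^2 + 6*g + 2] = 4*g^3 - 18*g^2 + 4*g + 6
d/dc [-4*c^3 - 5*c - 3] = -12*c^2 - 5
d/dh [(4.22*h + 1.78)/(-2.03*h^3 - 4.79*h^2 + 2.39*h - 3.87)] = (17.1332*h^3 + 31.054*h^2 + 17.0524*h - 20.5856)/(4.1209*h^6 + 19.4474*h^5 + 13.2407*h^4 - 7.184*h^3 + 42.7867*h^2 - 18.4986*h + 14.9769)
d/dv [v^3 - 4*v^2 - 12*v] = 3*v^2 - 8*v - 12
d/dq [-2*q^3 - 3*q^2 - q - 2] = -6*q^2 - 6*q - 1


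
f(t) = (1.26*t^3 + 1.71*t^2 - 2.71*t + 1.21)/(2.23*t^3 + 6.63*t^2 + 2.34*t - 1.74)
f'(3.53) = 0.04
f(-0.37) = -1.32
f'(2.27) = 0.08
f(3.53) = 0.37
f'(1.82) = 0.10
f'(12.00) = 0.01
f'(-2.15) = 0.41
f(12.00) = 0.49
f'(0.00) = 0.62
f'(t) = (-6.69*t^2 - 13.26*t - 2.34)*(1.26*t^3 + 1.71*t^2 - 2.71*t + 1.21)/(2.23*t^3 + 6.63*t^2 + 2.34*t - 1.74)^2 + (3.78*t^2 + 3.42*t - 2.71)/(2.23*t^3 + 6.63*t^2 + 2.34*t - 1.74) = (1.77635683940025e-15*t^5 + 4.5405*t^4 + 17.9834*t^3 + 7.2966*t^2 - 21.9954*t + 1.884)/(4.9729*t^6 + 29.5698*t^5 + 54.3933*t^4 + 23.268*t^3 - 17.5968*t^2 - 8.1432*t + 3.0276)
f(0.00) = -0.70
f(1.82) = 0.25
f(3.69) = 0.37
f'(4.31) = 0.03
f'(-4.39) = 0.08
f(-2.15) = 1.41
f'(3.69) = 0.04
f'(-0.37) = 3.11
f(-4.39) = 0.83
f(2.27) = 0.29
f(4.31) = 0.39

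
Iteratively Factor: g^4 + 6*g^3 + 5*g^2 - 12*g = (g - 1)*(g^3 + 7*g^2 + 12*g) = g*(g - 1)*(g^2 + 7*g + 12) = g*(g - 1)*(g + 4)*(g + 3)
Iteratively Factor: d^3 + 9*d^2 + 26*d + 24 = (d + 4)*(d^2 + 5*d + 6) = (d + 2)*(d + 4)*(d + 3)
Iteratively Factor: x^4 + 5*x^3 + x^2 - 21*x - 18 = (x + 1)*(x^3 + 4*x^2 - 3*x - 18) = (x + 1)*(x + 3)*(x^2 + x - 6) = (x - 2)*(x + 1)*(x + 3)*(x + 3)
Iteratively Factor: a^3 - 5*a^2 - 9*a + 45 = (a - 3)*(a^2 - 2*a - 15) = (a - 3)*(a + 3)*(a - 5)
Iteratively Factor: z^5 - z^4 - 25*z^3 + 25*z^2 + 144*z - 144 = (z + 3)*(z^4 - 4*z^3 - 13*z^2 + 64*z - 48) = (z - 4)*(z + 3)*(z^3 - 13*z + 12) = (z - 4)*(z - 3)*(z + 3)*(z^2 + 3*z - 4) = (z - 4)*(z - 3)*(z + 3)*(z + 4)*(z - 1)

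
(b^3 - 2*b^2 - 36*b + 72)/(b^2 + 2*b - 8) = (b^2 - 36)/(b + 4)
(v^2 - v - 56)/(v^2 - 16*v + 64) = (v + 7)/(v - 8)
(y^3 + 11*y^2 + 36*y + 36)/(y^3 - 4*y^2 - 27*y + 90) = (y^3 + 11*y^2 + 36*y + 36)/(y^3 - 4*y^2 - 27*y + 90)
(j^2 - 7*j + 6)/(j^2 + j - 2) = (j - 6)/(j + 2)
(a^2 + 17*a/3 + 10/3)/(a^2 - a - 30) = (a + 2/3)/(a - 6)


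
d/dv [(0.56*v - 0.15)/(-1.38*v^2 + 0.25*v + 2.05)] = (0.7728*v^2 - 0.414*v + 1.1855)/(1.9044*v^4 - 0.69*v^3 - 5.5955*v^2 + 1.025*v + 4.2025)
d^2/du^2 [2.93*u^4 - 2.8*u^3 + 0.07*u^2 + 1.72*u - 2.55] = 35.16*u^2 - 16.8*u + 0.14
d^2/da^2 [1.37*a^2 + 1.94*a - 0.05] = 2.74000000000000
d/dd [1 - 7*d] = -7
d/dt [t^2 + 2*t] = 2*t + 2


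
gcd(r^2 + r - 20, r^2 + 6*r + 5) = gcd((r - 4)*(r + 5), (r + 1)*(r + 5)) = r + 5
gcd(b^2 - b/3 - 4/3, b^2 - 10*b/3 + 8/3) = b - 4/3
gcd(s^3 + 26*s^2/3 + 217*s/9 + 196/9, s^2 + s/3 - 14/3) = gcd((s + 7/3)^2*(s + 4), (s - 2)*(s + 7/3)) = s + 7/3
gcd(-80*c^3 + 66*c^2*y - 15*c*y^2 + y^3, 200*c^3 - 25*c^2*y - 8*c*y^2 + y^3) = 40*c^2 - 13*c*y + y^2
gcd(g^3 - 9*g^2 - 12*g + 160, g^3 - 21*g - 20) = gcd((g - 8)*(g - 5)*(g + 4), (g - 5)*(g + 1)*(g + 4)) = g^2 - g - 20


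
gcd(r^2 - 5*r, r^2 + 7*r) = r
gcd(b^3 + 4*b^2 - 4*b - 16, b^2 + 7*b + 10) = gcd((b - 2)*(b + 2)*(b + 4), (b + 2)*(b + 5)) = b + 2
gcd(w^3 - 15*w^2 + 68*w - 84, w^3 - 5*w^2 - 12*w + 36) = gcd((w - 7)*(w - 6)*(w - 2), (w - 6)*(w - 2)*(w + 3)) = w^2 - 8*w + 12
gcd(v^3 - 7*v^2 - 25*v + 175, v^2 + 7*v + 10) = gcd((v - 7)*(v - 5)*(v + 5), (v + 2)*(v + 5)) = v + 5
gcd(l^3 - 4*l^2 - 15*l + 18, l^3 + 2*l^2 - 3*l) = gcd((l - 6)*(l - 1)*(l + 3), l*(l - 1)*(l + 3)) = l^2 + 2*l - 3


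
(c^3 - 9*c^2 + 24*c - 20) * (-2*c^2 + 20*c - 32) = -2*c^5 + 38*c^4 - 260*c^3 + 808*c^2 - 1168*c + 640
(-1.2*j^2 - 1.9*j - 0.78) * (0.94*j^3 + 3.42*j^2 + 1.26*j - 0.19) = -1.128*j^5 - 5.89*j^4 - 8.7432*j^3 - 4.8336*j^2 - 0.6218*j + 0.1482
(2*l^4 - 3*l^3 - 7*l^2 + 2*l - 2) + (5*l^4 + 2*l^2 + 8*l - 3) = 7*l^4 - 3*l^3 - 5*l^2 + 10*l - 5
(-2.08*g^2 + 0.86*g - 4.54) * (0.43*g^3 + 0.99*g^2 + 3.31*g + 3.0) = -0.8944*g^5 - 1.6894*g^4 - 7.9856*g^3 - 7.888*g^2 - 12.4474*g - 13.62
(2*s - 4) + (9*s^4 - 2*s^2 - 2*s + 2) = 9*s^4 - 2*s^2 - 2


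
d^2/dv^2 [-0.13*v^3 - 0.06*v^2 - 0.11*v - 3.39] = -0.78*v - 0.12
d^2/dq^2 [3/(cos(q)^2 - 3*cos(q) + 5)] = 3*(4*sin(q)^4 + 9*sin(q)^2 + 105*cos(q)/4 - 9*cos(3*q)/4 - 21)/(sin(q)^2 + 3*cos(q) - 6)^3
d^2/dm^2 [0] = 0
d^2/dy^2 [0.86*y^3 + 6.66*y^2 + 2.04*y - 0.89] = 5.16*y + 13.32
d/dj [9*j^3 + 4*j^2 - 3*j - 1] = 27*j^2 + 8*j - 3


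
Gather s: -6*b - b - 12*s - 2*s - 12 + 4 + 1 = -7*b - 14*s - 7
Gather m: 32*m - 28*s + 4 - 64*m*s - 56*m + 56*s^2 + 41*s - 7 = m*(-64*s - 24) + 56*s^2 + 13*s - 3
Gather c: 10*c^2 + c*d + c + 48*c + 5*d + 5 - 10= 10*c^2 + c*(d + 49) + 5*d - 5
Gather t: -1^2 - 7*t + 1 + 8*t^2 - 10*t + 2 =8*t^2 - 17*t + 2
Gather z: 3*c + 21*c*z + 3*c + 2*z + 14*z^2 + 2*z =6*c + 14*z^2 + z*(21*c + 4)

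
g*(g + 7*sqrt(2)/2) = g^2 + 7*sqrt(2)*g/2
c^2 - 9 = (c - 3)*(c + 3)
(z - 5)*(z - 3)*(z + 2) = z^3 - 6*z^2 - z + 30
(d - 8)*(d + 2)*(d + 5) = d^3 - d^2 - 46*d - 80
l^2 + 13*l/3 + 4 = (l + 4/3)*(l + 3)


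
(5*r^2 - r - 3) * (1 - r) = -5*r^3 + 6*r^2 + 2*r - 3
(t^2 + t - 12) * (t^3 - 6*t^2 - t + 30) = t^5 - 5*t^4 - 19*t^3 + 101*t^2 + 42*t - 360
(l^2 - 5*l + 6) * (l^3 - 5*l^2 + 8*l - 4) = l^5 - 10*l^4 + 39*l^3 - 74*l^2 + 68*l - 24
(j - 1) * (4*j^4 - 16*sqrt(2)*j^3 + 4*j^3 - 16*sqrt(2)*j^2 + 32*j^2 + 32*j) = 4*j^5 - 16*sqrt(2)*j^4 + 28*j^3 + 16*sqrt(2)*j^2 - 32*j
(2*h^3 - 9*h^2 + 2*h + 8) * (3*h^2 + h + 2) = 6*h^5 - 25*h^4 + h^3 + 8*h^2 + 12*h + 16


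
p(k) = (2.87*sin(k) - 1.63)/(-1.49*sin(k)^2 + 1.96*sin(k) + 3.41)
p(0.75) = 0.08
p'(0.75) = 0.52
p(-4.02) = 0.14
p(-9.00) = -1.20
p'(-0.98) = 19.53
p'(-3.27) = -0.93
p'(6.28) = 1.12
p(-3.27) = -0.35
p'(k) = (2.98*sin(k)*cos(k) - 1.96*cos(k))*(2.87*sin(k) - 1.63)/(-1.49*sin(k)^2 + 1.96*sin(k) + 3.41)^2 + 2.87*cos(k)/(-1.49*sin(k)^2 + 1.96*sin(k) + 3.41)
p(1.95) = 0.26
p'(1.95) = -0.29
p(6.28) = -0.48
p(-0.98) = -5.32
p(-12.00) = -0.02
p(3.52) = -1.08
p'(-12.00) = 0.60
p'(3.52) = -2.32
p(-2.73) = -1.16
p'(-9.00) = -2.59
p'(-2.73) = -2.51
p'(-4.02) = -0.46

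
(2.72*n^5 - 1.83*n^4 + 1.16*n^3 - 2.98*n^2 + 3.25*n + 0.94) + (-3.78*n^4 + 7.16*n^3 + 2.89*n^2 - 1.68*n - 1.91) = 2.72*n^5 - 5.61*n^4 + 8.32*n^3 - 0.0899999999999999*n^2 + 1.57*n - 0.97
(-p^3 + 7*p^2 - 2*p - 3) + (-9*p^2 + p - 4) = -p^3 - 2*p^2 - p - 7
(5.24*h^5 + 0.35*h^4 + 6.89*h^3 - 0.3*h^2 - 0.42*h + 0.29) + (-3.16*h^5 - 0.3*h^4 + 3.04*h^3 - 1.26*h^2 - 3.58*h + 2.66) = 2.08*h^5 + 0.05*h^4 + 9.93*h^3 - 1.56*h^2 - 4.0*h + 2.95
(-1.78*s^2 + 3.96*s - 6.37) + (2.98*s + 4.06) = -1.78*s^2 + 6.94*s - 2.31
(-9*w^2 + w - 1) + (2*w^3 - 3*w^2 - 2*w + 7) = 2*w^3 - 12*w^2 - w + 6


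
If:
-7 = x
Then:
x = -7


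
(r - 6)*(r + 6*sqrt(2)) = r^2 - 6*r + 6*sqrt(2)*r - 36*sqrt(2)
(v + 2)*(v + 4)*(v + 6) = v^3 + 12*v^2 + 44*v + 48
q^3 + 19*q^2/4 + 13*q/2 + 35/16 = (q + 1/2)*(q + 7/4)*(q + 5/2)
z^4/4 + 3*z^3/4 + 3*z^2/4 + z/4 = z*(z/4 + 1/4)*(z + 1)^2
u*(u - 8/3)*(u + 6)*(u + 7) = u^4 + 31*u^3/3 + 22*u^2/3 - 112*u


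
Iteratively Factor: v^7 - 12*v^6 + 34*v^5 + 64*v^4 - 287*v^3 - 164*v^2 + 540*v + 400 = (v - 4)*(v^6 - 8*v^5 + 2*v^4 + 72*v^3 + v^2 - 160*v - 100) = (v - 4)*(v + 2)*(v^5 - 10*v^4 + 22*v^3 + 28*v^2 - 55*v - 50) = (v - 4)*(v - 2)*(v + 2)*(v^4 - 8*v^3 + 6*v^2 + 40*v + 25) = (v - 4)*(v - 2)*(v + 1)*(v + 2)*(v^3 - 9*v^2 + 15*v + 25) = (v - 5)*(v - 4)*(v - 2)*(v + 1)*(v + 2)*(v^2 - 4*v - 5) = (v - 5)*(v - 4)*(v - 2)*(v + 1)^2*(v + 2)*(v - 5)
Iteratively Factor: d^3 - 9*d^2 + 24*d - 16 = (d - 4)*(d^2 - 5*d + 4) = (d - 4)^2*(d - 1)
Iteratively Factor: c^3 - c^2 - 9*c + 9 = (c + 3)*(c^2 - 4*c + 3) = (c - 3)*(c + 3)*(c - 1)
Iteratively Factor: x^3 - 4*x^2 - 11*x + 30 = (x - 5)*(x^2 + x - 6) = (x - 5)*(x + 3)*(x - 2)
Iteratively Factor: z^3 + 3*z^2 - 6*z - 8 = (z + 4)*(z^2 - z - 2) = (z - 2)*(z + 4)*(z + 1)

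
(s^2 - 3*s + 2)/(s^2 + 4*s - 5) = (s - 2)/(s + 5)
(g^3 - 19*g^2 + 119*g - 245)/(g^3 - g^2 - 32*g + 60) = (g^2 - 14*g + 49)/(g^2 + 4*g - 12)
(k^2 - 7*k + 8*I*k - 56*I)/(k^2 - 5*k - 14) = (k + 8*I)/(k + 2)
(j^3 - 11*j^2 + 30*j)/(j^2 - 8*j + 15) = j*(j - 6)/(j - 3)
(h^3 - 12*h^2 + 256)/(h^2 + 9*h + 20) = (h^2 - 16*h + 64)/(h + 5)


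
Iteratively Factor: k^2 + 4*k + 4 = (k + 2)*(k + 2)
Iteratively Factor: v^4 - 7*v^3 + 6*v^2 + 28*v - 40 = (v - 2)*(v^3 - 5*v^2 - 4*v + 20) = (v - 2)^2*(v^2 - 3*v - 10) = (v - 2)^2*(v + 2)*(v - 5)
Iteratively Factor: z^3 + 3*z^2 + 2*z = (z + 2)*(z^2 + z) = z*(z + 2)*(z + 1)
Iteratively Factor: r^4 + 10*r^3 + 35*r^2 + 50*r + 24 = (r + 1)*(r^3 + 9*r^2 + 26*r + 24) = (r + 1)*(r + 4)*(r^2 + 5*r + 6) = (r + 1)*(r + 3)*(r + 4)*(r + 2)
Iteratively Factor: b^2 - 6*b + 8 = (b - 2)*(b - 4)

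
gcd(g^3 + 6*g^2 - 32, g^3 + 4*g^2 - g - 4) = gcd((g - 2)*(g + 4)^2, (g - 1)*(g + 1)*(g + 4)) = g + 4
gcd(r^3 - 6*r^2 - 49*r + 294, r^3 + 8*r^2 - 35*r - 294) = r^2 + r - 42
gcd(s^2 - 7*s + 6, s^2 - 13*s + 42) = s - 6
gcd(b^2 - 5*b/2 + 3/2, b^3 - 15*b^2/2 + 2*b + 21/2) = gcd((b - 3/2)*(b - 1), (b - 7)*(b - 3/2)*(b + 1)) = b - 3/2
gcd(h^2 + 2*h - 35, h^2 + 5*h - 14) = h + 7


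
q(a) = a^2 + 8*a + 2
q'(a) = 2*a + 8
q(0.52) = 6.43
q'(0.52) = 9.04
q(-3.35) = -13.58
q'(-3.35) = 1.30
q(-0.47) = -1.54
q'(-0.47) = 7.06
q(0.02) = 2.16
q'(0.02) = 8.04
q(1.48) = 16.03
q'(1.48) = 10.96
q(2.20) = 24.44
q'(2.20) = 12.40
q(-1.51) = -7.80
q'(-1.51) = 4.98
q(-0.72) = -3.24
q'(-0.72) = 6.56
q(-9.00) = 11.00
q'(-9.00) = -10.00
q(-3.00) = -13.00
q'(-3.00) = 2.00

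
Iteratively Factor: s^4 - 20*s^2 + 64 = (s + 4)*(s^3 - 4*s^2 - 4*s + 16) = (s - 2)*(s + 4)*(s^2 - 2*s - 8) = (s - 4)*(s - 2)*(s + 4)*(s + 2)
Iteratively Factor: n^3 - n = (n - 1)*(n^2 + n) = (n - 1)*(n + 1)*(n)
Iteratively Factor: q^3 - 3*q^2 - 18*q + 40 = (q - 5)*(q^2 + 2*q - 8) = (q - 5)*(q - 2)*(q + 4)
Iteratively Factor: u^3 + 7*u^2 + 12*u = (u + 4)*(u^2 + 3*u) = (u + 3)*(u + 4)*(u)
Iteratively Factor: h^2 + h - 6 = (h - 2)*(h + 3)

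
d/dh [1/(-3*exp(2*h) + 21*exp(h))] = (2*exp(h) - 7)*exp(-h)/(3*(exp(h) - 7)^2)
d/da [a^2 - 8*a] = 2*a - 8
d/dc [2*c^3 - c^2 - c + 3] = 6*c^2 - 2*c - 1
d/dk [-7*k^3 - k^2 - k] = -21*k^2 - 2*k - 1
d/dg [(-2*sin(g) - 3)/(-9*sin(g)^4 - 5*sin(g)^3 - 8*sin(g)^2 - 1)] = (-54*sin(g)^4 - 128*sin(g)^3 - 61*sin(g)^2 - 48*sin(g) + 2)*cos(g)/(9*sin(g)^4 + 5*sin(g)^3 + 8*sin(g)^2 + 1)^2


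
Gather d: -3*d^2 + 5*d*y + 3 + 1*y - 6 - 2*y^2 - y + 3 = -3*d^2 + 5*d*y - 2*y^2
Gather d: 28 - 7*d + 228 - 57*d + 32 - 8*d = 288 - 72*d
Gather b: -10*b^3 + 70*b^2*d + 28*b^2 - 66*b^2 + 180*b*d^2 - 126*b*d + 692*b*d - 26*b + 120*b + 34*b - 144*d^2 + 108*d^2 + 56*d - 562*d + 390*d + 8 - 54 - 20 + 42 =-10*b^3 + b^2*(70*d - 38) + b*(180*d^2 + 566*d + 128) - 36*d^2 - 116*d - 24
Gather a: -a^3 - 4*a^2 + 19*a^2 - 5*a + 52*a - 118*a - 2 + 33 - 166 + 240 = -a^3 + 15*a^2 - 71*a + 105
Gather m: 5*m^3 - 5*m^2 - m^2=5*m^3 - 6*m^2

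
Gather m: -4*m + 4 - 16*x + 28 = -4*m - 16*x + 32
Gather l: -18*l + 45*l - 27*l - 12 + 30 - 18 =0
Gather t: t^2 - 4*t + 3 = t^2 - 4*t + 3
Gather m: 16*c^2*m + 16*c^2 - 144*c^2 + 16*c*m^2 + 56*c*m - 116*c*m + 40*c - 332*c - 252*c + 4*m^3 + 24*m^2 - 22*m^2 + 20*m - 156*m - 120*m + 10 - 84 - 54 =-128*c^2 - 544*c + 4*m^3 + m^2*(16*c + 2) + m*(16*c^2 - 60*c - 256) - 128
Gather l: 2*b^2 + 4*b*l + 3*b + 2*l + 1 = 2*b^2 + 3*b + l*(4*b + 2) + 1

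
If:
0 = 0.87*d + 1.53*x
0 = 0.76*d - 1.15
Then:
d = 1.51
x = -0.86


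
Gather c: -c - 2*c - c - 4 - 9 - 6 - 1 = -4*c - 20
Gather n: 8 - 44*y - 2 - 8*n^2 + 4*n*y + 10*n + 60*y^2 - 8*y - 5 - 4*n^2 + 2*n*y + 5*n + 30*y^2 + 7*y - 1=-12*n^2 + n*(6*y + 15) + 90*y^2 - 45*y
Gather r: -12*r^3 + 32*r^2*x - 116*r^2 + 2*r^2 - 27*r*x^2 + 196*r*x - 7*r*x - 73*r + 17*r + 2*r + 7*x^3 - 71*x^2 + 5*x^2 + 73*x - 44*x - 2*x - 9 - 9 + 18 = -12*r^3 + r^2*(32*x - 114) + r*(-27*x^2 + 189*x - 54) + 7*x^3 - 66*x^2 + 27*x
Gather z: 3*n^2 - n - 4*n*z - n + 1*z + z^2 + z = 3*n^2 - 2*n + z^2 + z*(2 - 4*n)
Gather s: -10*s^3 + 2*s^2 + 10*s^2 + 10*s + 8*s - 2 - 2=-10*s^3 + 12*s^2 + 18*s - 4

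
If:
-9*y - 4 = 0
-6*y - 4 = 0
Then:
No Solution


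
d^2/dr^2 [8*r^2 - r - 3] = 16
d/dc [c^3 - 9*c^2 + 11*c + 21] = 3*c^2 - 18*c + 11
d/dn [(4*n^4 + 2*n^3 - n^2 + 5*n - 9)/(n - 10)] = (12*n^4 - 156*n^3 - 61*n^2 + 20*n - 41)/(n^2 - 20*n + 100)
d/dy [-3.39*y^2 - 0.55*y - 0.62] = -6.78*y - 0.55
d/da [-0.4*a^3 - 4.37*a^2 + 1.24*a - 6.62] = -1.2*a^2 - 8.74*a + 1.24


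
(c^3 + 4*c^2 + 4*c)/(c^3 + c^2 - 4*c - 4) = c*(c + 2)/(c^2 - c - 2)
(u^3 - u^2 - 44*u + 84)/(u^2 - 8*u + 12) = u + 7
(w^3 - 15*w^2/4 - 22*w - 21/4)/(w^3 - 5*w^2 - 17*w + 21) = (w + 1/4)/(w - 1)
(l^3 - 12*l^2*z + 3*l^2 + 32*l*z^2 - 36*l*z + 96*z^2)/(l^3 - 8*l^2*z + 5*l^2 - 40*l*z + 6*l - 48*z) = (l - 4*z)/(l + 2)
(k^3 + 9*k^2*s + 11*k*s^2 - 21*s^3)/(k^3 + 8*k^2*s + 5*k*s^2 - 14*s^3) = (k + 3*s)/(k + 2*s)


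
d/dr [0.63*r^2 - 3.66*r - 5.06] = 1.26*r - 3.66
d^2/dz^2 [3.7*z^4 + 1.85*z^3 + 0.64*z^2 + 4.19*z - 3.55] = 44.4*z^2 + 11.1*z + 1.28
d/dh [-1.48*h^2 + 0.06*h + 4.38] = 0.06 - 2.96*h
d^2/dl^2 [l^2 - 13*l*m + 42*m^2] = 2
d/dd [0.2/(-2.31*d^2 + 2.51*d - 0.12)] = (0.924*d - 0.502)/(2.31*d^2 - 2.51*d + 0.12)^2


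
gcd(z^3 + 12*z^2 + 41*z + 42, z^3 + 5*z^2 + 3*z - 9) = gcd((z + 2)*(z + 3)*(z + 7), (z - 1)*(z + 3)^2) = z + 3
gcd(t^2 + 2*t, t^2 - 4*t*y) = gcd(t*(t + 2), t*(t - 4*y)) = t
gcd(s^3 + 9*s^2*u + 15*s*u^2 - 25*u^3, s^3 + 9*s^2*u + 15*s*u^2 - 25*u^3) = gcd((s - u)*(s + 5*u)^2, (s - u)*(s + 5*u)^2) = s^3 + 9*s^2*u + 15*s*u^2 - 25*u^3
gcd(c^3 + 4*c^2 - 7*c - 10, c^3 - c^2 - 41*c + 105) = 1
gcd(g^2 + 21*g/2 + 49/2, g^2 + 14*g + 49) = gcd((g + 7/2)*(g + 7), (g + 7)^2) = g + 7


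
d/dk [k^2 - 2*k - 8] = 2*k - 2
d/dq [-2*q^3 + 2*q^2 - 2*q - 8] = -6*q^2 + 4*q - 2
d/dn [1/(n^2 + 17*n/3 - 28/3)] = 3*(-6*n - 17)/(3*n^2 + 17*n - 28)^2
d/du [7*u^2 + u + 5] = 14*u + 1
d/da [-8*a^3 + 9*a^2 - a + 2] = -24*a^2 + 18*a - 1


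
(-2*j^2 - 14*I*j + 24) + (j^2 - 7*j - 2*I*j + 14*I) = -j^2 - 7*j - 16*I*j + 24 + 14*I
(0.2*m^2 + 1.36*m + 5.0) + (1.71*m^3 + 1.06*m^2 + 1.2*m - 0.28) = 1.71*m^3 + 1.26*m^2 + 2.56*m + 4.72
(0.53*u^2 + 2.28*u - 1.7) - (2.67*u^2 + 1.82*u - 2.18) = -2.14*u^2 + 0.46*u + 0.48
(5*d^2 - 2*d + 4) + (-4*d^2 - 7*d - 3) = d^2 - 9*d + 1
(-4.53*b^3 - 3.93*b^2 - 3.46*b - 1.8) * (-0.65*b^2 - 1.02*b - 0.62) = 2.9445*b^5 + 7.1751*b^4 + 9.0662*b^3 + 7.1358*b^2 + 3.9812*b + 1.116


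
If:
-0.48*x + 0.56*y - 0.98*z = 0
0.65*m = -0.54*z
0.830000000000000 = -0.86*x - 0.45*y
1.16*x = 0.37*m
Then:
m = 1.51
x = 0.48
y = -2.76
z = -1.81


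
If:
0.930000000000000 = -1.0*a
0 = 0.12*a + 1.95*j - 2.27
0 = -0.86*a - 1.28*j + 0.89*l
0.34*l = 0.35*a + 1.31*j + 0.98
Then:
No Solution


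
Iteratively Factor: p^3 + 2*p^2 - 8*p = (p)*(p^2 + 2*p - 8) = p*(p + 4)*(p - 2)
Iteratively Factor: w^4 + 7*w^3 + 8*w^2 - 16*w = (w + 4)*(w^3 + 3*w^2 - 4*w) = (w + 4)^2*(w^2 - w) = (w - 1)*(w + 4)^2*(w)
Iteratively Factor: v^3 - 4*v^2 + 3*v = (v - 1)*(v^2 - 3*v) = v*(v - 1)*(v - 3)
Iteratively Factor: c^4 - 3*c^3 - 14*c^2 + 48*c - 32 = (c - 4)*(c^3 + c^2 - 10*c + 8) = (c - 4)*(c - 2)*(c^2 + 3*c - 4) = (c - 4)*(c - 2)*(c - 1)*(c + 4)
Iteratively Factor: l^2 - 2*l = (l - 2)*(l)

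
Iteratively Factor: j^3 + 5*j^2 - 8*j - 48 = (j + 4)*(j^2 + j - 12) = (j - 3)*(j + 4)*(j + 4)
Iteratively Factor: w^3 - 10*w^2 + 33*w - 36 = (w - 3)*(w^2 - 7*w + 12) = (w - 3)^2*(w - 4)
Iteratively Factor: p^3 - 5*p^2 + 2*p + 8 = (p + 1)*(p^2 - 6*p + 8) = (p - 4)*(p + 1)*(p - 2)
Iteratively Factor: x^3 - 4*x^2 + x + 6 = (x - 2)*(x^2 - 2*x - 3) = (x - 3)*(x - 2)*(x + 1)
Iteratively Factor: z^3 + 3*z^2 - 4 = (z + 2)*(z^2 + z - 2) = (z + 2)^2*(z - 1)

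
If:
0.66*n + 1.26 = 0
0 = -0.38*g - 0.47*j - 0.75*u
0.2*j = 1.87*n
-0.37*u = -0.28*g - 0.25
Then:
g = 8.32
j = -17.85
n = -1.91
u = 6.97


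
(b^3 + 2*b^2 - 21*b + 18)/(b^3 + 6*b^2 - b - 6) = (b - 3)/(b + 1)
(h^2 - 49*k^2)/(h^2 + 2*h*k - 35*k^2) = (h - 7*k)/(h - 5*k)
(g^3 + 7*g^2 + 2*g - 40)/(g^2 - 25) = (g^2 + 2*g - 8)/(g - 5)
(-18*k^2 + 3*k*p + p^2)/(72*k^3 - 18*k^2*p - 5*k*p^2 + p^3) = (6*k + p)/(-24*k^2 - 2*k*p + p^2)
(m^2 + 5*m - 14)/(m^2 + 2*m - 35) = (m - 2)/(m - 5)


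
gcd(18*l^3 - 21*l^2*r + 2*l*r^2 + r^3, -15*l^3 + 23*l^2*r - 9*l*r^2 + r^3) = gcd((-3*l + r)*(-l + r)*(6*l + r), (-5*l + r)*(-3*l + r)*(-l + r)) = 3*l^2 - 4*l*r + r^2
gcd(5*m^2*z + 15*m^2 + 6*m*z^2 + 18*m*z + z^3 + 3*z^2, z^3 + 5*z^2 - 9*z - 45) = z + 3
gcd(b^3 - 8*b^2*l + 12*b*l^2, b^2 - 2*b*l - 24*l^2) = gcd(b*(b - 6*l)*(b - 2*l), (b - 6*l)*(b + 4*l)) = b - 6*l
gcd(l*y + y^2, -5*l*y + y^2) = y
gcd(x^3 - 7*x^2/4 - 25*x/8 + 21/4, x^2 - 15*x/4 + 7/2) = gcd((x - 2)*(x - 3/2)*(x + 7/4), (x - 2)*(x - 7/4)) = x - 2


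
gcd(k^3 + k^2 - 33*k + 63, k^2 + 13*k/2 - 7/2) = k + 7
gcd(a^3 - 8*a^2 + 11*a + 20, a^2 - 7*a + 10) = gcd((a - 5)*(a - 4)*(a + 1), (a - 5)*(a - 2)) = a - 5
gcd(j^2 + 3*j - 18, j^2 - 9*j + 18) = j - 3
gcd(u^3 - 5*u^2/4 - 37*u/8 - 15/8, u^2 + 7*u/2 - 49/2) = 1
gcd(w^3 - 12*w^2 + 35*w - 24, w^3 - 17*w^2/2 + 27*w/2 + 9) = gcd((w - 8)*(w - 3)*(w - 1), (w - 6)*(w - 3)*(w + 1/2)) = w - 3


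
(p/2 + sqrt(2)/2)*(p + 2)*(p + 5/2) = p^3/2 + sqrt(2)*p^2/2 + 9*p^2/4 + 5*p/2 + 9*sqrt(2)*p/4 + 5*sqrt(2)/2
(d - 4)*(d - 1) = d^2 - 5*d + 4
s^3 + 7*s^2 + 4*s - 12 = (s - 1)*(s + 2)*(s + 6)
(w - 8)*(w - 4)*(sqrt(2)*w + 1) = sqrt(2)*w^3 - 12*sqrt(2)*w^2 + w^2 - 12*w + 32*sqrt(2)*w + 32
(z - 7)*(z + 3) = z^2 - 4*z - 21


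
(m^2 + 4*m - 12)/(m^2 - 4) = (m + 6)/(m + 2)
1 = 1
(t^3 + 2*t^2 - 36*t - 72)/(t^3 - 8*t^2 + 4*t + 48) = (t + 6)/(t - 4)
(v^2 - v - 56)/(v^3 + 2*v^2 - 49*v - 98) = (v - 8)/(v^2 - 5*v - 14)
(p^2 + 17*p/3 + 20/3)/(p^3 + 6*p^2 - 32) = (p + 5/3)/(p^2 + 2*p - 8)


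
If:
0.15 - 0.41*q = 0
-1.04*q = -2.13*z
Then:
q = 0.37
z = 0.18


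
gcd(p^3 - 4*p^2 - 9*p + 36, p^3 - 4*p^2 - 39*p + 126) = p - 3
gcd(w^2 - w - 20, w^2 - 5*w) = w - 5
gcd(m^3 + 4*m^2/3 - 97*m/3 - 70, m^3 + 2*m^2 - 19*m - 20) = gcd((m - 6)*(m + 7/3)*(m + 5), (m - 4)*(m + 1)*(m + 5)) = m + 5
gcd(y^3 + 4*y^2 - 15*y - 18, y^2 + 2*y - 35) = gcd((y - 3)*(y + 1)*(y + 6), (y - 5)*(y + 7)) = 1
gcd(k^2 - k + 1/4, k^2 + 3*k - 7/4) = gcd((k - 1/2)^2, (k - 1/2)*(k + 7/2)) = k - 1/2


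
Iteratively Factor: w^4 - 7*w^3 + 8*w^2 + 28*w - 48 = (w - 2)*(w^3 - 5*w^2 - 2*w + 24) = (w - 2)*(w + 2)*(w^2 - 7*w + 12) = (w - 4)*(w - 2)*(w + 2)*(w - 3)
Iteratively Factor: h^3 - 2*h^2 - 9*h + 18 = (h - 2)*(h^2 - 9) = (h - 2)*(h + 3)*(h - 3)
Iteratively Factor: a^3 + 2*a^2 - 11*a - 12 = (a + 4)*(a^2 - 2*a - 3) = (a + 1)*(a + 4)*(a - 3)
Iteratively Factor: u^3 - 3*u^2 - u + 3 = (u + 1)*(u^2 - 4*u + 3) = (u - 1)*(u + 1)*(u - 3)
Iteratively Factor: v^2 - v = (v)*(v - 1)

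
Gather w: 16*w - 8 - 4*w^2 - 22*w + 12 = -4*w^2 - 6*w + 4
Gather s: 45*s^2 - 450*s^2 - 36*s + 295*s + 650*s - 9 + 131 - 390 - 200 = -405*s^2 + 909*s - 468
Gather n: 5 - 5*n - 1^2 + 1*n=4 - 4*n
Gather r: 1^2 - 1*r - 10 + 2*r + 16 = r + 7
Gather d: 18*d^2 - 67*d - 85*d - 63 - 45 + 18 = 18*d^2 - 152*d - 90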